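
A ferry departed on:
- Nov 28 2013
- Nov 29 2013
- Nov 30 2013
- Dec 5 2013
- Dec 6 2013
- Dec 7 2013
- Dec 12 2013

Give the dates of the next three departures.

Dec 13 2013, Dec 14 2013, Dec 19 2013

Gaps: 1, 1, 5, 1, 1, 5 days — not constant, but cyclic with period 3.
The events fall on every Thursday, Friday and Saturday.
Next Friday: Dec 13 2013.
The following Saturday is Dec 14 2013.
Next Thursday: Dec 19 2013.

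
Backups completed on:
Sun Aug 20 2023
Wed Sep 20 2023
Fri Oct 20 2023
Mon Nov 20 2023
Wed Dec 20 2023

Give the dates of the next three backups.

Sat Jan 20 2024, Tue Feb 20 2024, Wed Mar 20 2024

Gaps: 31, 30, 31, 30 days — not constant. Every event is on the 20th of the month.
Pattern: the 20th of each month.
Next: January 2024 → Sat Jan 20 2024.
February 2024: Tue Feb 20 2024.
Next: March 2024 → Wed Mar 20 2024.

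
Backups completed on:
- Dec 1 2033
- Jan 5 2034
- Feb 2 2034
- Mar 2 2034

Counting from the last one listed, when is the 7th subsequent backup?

These are Thursdays at 28- or 35-day spacing (35, 28, 28).
The pattern: 1st Thursday of the month.
April 2034 — 1st Thursday is Apr 6 2034.
May 2034 — 1st Thursday is May 4 2034.
1st Thursday of June 2034: Jun 1 2034.
July 2034 — 1st Thursday is Jul 6 2034.
August 2034 — 1st Thursday is Aug 3 2034.
1st Thursday of September 2034: Sep 7 2034.
October 2034 — 1st Thursday is Oct 5 2034.

Oct 5 2034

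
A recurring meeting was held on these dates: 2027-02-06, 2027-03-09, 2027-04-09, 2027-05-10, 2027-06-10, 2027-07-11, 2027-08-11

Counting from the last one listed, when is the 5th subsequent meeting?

The spacing is 31, 31, 31, 31, 31, 31 days — always 31 days.
2027-08-11 + 31 days = 2027-09-11.
2027-09-11 + 31 days = 2027-10-12.
2027-10-12 + 31 days = 2027-11-12.
2027-11-12 + 31 days = 2027-12-13.
2027-12-13 + 31 days = 2028-01-13.

2028-01-13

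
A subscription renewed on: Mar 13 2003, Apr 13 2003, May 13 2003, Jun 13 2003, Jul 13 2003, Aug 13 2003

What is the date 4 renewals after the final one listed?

The day-of-month is always 13 (31, 30, 31, 30, 31 days between events).
So this recurs on the 13th of each month.
Next: September 2003 → Sep 13 2003.
October 2003: Oct 13 2003.
November 2003: Nov 13 2003.
Next: December 2003 → Dec 13 2003.

Dec 13 2003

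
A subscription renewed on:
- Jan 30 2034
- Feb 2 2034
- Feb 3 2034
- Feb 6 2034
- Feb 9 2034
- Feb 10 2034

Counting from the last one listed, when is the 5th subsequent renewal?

Feb 23 2034

The gap pattern 3, 1, 3, 3, 1 repeats every 3 events.
These are the Mondays, Thursdays and Fridays of each week.
The following Monday is Feb 13 2034.
Next Thursday: Feb 16 2034.
Next Friday: Feb 17 2034.
The following Monday is Feb 20 2034.
The following Thursday is Feb 23 2034.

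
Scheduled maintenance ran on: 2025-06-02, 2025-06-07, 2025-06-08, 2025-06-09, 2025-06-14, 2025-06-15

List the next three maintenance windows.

2025-06-16, 2025-06-21, 2025-06-22

Every event lands on a Monday or Saturday or Sunday (gaps cycle 5, 1, 1, 5, 1).
So the schedule is: every Monday, Saturday and Sunday.
The following Monday is 2025-06-16.
The following Saturday is 2025-06-21.
Next Sunday: 2025-06-22.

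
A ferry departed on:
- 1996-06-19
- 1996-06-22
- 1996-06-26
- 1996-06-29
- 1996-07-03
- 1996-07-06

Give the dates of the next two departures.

1996-07-10, 1996-07-13

The gap pattern 3, 4, 3, 4, 3 repeats every 2 events.
These are the Wednesdays and Saturdays of each week.
Next Wednesday: 1996-07-10.
Next Saturday: 1996-07-13.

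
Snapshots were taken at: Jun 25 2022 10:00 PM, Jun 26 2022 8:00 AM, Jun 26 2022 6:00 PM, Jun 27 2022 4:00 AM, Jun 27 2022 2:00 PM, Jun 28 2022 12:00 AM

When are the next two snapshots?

Jun 28 2022 10:00 AM, Jun 28 2022 8:00 PM

Gaps: 10, 10, 10, 10, 10 hours — each event is 10 hours after the previous one.
Jun 28 2022 12:00 AM + 10 h = Jun 28 2022 10:00 AM.
Jun 28 2022 10:00 AM + 10 h = Jun 28 2022 8:00 PM.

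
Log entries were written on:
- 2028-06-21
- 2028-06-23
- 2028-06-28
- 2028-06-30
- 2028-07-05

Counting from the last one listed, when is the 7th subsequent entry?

Every event lands on a Wednesday or Friday (gaps cycle 2, 5, 2, 5).
So the schedule is: every Wednesday and Friday.
Next Friday: 2028-07-07.
Next Wednesday: 2028-07-12.
Next Friday: 2028-07-14.
Next Wednesday: 2028-07-19.
Next Friday: 2028-07-21.
Next Wednesday: 2028-07-26.
The following Friday is 2028-07-28.

2028-07-28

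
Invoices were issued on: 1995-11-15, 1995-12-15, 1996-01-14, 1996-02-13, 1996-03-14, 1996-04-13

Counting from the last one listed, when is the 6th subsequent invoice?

1996-10-10

The spacing is 30, 30, 30, 30, 30 days — always 30 days.
1996-04-13 + 30 days = 1996-05-13.
1996-05-13 + 30 days = 1996-06-12.
1996-06-12 + 30 days = 1996-07-12.
1996-07-12 + 30 days = 1996-08-11.
1996-08-11 + 30 days = 1996-09-10.
1996-09-10 + 30 days = 1996-10-10.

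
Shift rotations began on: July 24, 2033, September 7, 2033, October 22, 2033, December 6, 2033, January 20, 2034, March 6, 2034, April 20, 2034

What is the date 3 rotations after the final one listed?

The spacing is 45, 45, 45, 45, 45, 45 days — always 45 days.
April 20, 2034 + 45 days = June 4, 2034.
June 4, 2034 + 45 days = July 19, 2034.
July 19, 2034 + 45 days = September 2, 2034.

September 2, 2034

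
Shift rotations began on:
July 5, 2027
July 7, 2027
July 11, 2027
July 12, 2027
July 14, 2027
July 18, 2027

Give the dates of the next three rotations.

July 19, 2027; July 21, 2027; July 25, 2027

Gaps: 2, 4, 1, 2, 4 days — not constant, but cyclic with period 3.
The events fall on every Monday, Wednesday and Sunday.
Next Monday: July 19, 2027.
Next Wednesday: July 21, 2027.
Next Sunday: July 25, 2027.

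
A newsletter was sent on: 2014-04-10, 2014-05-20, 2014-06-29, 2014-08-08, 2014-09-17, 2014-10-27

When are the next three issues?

2014-12-06, 2015-01-15, 2015-02-24

Every event comes 40 days after the last (40, 40, 40, 40, 40).
2014-10-27 + 40 days = 2014-12-06.
2014-12-06 + 40 days = 2015-01-15.
2015-01-15 + 40 days = 2015-02-24.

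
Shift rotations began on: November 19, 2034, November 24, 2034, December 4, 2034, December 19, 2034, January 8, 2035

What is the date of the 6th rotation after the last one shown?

August 21, 2035

Gaps: 5, 10, 15, 20 days — each gap is 5 larger than the previous one.
Next gap: 25 days. January 8, 2035 + 25 days = February 2, 2035.
Next gap: 30 days. February 2, 2035 + 30 days = March 4, 2035.
Next gap: 35 days. March 4, 2035 + 35 days = April 8, 2035.
Next gap: 40 days. April 8, 2035 + 40 days = May 18, 2035.
Next gap: 45 days. May 18, 2035 + 45 days = July 2, 2035.
Next gap: 50 days. July 2, 2035 + 50 days = August 21, 2035.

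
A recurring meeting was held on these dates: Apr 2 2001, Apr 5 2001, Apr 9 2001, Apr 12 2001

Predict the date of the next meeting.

Apr 16 2001

Every event lands on a Monday or Thursday (gaps cycle 3, 4, 3).
So the schedule is: every Monday and Thursday.
Next Monday: Apr 16 2001.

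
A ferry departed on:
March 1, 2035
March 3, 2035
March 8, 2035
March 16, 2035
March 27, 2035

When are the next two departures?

April 10, 2035; April 27, 2035

The spacing grows by 3 each time: 2, 5, 8, 11 days.
Next gap: 14 days. March 27, 2035 + 14 days = April 10, 2035.
Next gap: 17 days. April 10, 2035 + 17 days = April 27, 2035.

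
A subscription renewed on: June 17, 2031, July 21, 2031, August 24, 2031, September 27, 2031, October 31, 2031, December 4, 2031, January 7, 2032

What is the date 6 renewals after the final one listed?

Gaps between consecutive events: 34, 34, 34, 34, 34, 34 days — a constant 34-day interval.
January 7, 2032 + 34 days = February 10, 2032.
February 10, 2032 + 34 days = March 15, 2032.
March 15, 2032 + 34 days = April 18, 2032.
April 18, 2032 + 34 days = May 22, 2032.
May 22, 2032 + 34 days = June 25, 2032.
June 25, 2032 + 34 days = July 29, 2032.

July 29, 2032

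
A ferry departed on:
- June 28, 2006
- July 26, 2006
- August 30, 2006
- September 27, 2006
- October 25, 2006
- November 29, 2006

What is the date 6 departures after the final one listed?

All Wednesdays; the gaps (28, 35, 28, 28, 35) vary with month length.
This is the last Wednesday of each month.
December 2006 ends with Wednesday December 27, 2006.
Last Wednesday of January 2007: January 31, 2007.
February 2007 ends with Wednesday February 28, 2007.
March 2007 ends with Wednesday March 28, 2007.
April 2007 ends with Wednesday April 25, 2007.
Last Wednesday of May 2007: May 30, 2007.

May 30, 2007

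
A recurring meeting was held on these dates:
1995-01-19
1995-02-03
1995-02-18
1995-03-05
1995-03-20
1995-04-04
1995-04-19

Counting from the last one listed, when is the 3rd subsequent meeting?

1995-06-03

Gaps between consecutive events: 15, 15, 15, 15, 15, 15 days — a constant 15-day interval.
1995-04-19 + 15 days = 1995-05-04.
1995-05-04 + 15 days = 1995-05-19.
1995-05-19 + 15 days = 1995-06-03.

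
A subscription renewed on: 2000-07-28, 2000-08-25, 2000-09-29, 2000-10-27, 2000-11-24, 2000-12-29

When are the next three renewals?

All Fridays; the gaps (28, 35, 28, 28, 35) vary with month length.
This is the last Friday of each month.
January 2001 ends with Friday 2001-01-26.
February 2001 ends with Friday 2001-02-23.
March 2001 ends with Friday 2001-03-30.

2001-01-26, 2001-02-23, 2001-03-30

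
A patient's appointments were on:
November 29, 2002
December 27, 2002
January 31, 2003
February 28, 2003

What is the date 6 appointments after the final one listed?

August 29, 2003

These are Fridays with 28, 35, 28-day gaps.
Each is the final Friday of its month — November 29, 2002 is past the 28th, so '4th Friday' doesn't fit.
Last Friday of March 2003: March 28, 2003.
Last Friday of April 2003: April 25, 2003.
Last Friday of May 2003: May 30, 2003.
Last Friday of June 2003: June 27, 2003.
July 2003 ends with Friday July 25, 2003.
Last Friday of August 2003: August 29, 2003.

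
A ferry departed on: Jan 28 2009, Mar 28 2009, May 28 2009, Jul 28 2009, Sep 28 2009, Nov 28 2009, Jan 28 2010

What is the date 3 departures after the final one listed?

Each date is the 28th; the gaps (59, 61, 61, 62, 61, 61) track the month lengths.
The rule is the 28th of every 2 months.
March 2010: Mar 28 2010.
May 2010: May 28 2010.
Next: July 2010 → Jul 28 2010.

Jul 28 2010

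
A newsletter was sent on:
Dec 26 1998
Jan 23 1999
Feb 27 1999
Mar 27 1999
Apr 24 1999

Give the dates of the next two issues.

May 22 1999, Jun 26 1999

All dates are Saturdays, 28, 35, 28, 28 days apart.
Specifically, the 4th Saturday of each month.
May 1999 — 4th Saturday is May 22 1999.
4th Saturday of June 1999: Jun 26 1999.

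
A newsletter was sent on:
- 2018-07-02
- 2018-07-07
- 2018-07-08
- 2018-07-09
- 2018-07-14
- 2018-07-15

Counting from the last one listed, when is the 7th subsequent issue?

The gap pattern 5, 1, 1, 5, 1 repeats every 3 events.
These are the Mondays, Saturdays and Sundays of each week.
Next Monday: 2018-07-16.
Next Saturday: 2018-07-21.
The following Sunday is 2018-07-22.
Next Monday: 2018-07-23.
Next Saturday: 2018-07-28.
The following Sunday is 2018-07-29.
Next Monday: 2018-07-30.

2018-07-30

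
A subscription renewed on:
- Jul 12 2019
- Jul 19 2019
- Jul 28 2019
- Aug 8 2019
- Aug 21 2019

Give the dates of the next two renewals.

Gaps: 7, 9, 11, 13 days — each gap is 2 larger than the previous one.
Next gap: 15 days. Aug 21 2019 + 15 days = Sep 5 2019.
Next gap: 17 days. Sep 5 2019 + 17 days = Sep 22 2019.

Sep 5 2019, Sep 22 2019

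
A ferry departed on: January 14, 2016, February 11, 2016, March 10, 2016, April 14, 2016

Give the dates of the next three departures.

All dates are Thursdays, 28, 28, 35 days apart.
Specifically, the 2nd Thursday of each month.
2nd Thursday of May 2016: May 12, 2016.
2nd Thursday of June 2016: June 9, 2016.
July 2016 — 2nd Thursday is July 14, 2016.

May 12, 2016; June 9, 2016; July 14, 2016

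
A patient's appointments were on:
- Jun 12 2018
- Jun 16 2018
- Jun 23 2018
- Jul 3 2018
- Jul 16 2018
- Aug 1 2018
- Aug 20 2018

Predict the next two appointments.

The spacing grows by 3 each time: 4, 7, 10, 13, 16, 19 days.
Next gap: 22 days. Aug 20 2018 + 22 days = Sep 11 2018.
Next gap: 25 days. Sep 11 2018 + 25 days = Oct 6 2018.

Sep 11 2018, Oct 6 2018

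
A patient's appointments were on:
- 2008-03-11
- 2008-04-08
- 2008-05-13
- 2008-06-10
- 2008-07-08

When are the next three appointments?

2008-08-12, 2008-09-09, 2008-10-14

Gaps: 28, 35, 28, 28 days — a mix of 28 and 35. Every date is a Tuesday.
Each is the 2nd Tuesday of its month.
August 2008 — 2nd Tuesday is 2008-08-12.
September 2008 — 2nd Tuesday is 2008-09-09.
October 2008 — 2nd Tuesday is 2008-10-14.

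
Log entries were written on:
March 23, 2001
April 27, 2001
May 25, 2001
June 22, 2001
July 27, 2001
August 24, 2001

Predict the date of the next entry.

All dates are Fridays, 35, 28, 28, 35, 28 days apart.
Specifically, the 4th Friday of each month.
September 2001 — 4th Friday is September 28, 2001.

September 28, 2001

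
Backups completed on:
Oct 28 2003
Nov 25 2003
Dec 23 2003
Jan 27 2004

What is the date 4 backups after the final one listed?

These are Tuesdays at 28- or 35-day spacing (28, 28, 35).
The pattern: 4th Tuesday of the month.
4th Tuesday of February 2004: Feb 24 2004.
March 2004 — 4th Tuesday is Mar 23 2004.
4th Tuesday of April 2004: Apr 27 2004.
May 2004 — 4th Tuesday is May 25 2004.

May 25 2004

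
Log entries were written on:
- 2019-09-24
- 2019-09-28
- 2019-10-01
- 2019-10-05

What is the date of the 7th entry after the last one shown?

Every event lands on a Tuesday or Saturday (gaps cycle 4, 3, 4).
So the schedule is: every Tuesday and Saturday.
The following Tuesday is 2019-10-08.
Next Saturday: 2019-10-12.
The following Tuesday is 2019-10-15.
The following Saturday is 2019-10-19.
Next Tuesday: 2019-10-22.
The following Saturday is 2019-10-26.
The following Tuesday is 2019-10-29.

2019-10-29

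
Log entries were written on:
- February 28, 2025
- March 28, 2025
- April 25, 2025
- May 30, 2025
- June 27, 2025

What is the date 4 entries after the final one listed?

October 31, 2025

All Fridays; the gaps (28, 28, 35, 28) vary with month length.
This is the last Friday of each month.
July 2025 ends with Friday July 25, 2025.
August 2025 ends with Friday August 29, 2025.
September 2025 ends with Friday September 26, 2025.
October 2025 ends with Friday October 31, 2025.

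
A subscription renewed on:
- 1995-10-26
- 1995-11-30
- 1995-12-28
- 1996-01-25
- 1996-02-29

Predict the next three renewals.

These are Thursdays with 35, 28, 28, 35-day gaps.
Each is the final Thursday of its month — 1995-11-30 is past the 28th, so '4th Thursday' doesn't fit.
March 1996 ends with Thursday 1996-03-28.
April 1996 ends with Thursday 1996-04-25.
Last Thursday of May 1996: 1996-05-30.

1996-03-28, 1996-04-25, 1996-05-30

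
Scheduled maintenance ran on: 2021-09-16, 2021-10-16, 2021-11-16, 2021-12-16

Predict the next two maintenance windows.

The day-of-month is always 16 (30, 31, 30 days between events).
So this recurs on the 16th of each month.
Next: January 2022 → 2022-01-16.
Next: February 2022 → 2022-02-16.

2022-01-16, 2022-02-16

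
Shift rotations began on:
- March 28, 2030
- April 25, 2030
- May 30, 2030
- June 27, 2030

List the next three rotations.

July 25, 2030; August 29, 2030; September 26, 2030

These are Thursdays with 28, 35, 28-day gaps.
Each is the final Thursday of its month — May 30, 2030 is past the 28th, so '4th Thursday' doesn't fit.
Last Thursday of July 2030: July 25, 2030.
August 2030 ends with Thursday August 29, 2030.
September 2030 ends with Thursday September 26, 2030.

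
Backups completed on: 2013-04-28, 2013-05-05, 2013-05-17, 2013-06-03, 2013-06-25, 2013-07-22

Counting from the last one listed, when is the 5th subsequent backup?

2014-02-17

The spacing grows by 5 each time: 7, 12, 17, 22, 27 days.
Next gap: 32 days. 2013-07-22 + 32 days = 2013-08-23.
Next gap: 37 days. 2013-08-23 + 37 days = 2013-09-29.
Next gap: 42 days. 2013-09-29 + 42 days = 2013-11-10.
Next gap: 47 days. 2013-11-10 + 47 days = 2013-12-27.
Next gap: 52 days. 2013-12-27 + 52 days = 2014-02-17.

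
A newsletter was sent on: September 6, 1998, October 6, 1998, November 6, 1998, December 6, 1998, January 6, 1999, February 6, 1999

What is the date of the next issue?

March 6, 1999

Gaps: 30, 31, 30, 31, 31 days — not constant. Every event is on the 6th of the month.
Pattern: the 6th of each month.
Next: March 1999 → March 6, 1999.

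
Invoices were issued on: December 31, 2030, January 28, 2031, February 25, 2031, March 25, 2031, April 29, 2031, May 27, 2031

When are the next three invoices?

June 24, 2031; July 29, 2031; August 26, 2031

All Tuesdays; the gaps (28, 28, 28, 35, 28) vary with month length.
This is the last Tuesday of each month.
June 2031 ends with Tuesday June 24, 2031.
July 2031 ends with Tuesday July 29, 2031.
August 2031 ends with Tuesday August 26, 2031.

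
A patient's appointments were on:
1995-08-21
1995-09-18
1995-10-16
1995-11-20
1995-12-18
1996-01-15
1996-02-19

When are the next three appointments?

These are Mondays at 28- or 35-day spacing (28, 28, 35, 28, 28, 35).
The pattern: 3rd Monday of the month.
March 1996 — 3rd Monday is 1996-03-18.
April 1996 — 3rd Monday is 1996-04-15.
May 1996 — 3rd Monday is 1996-05-20.

1996-03-18, 1996-04-15, 1996-05-20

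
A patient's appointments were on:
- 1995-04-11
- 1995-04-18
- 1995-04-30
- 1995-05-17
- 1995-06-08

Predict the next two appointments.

Intervals are 7, 12, 17, 22 days — an arithmetic progression with common difference 5.
Next gap: 27 days. 1995-06-08 + 27 days = 1995-07-05.
Next gap: 32 days. 1995-07-05 + 32 days = 1995-08-06.

1995-07-05, 1995-08-06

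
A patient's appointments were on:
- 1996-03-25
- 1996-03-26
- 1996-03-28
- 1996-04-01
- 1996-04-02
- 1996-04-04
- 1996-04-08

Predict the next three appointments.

1996-04-09, 1996-04-11, 1996-04-15

Every event lands on a Monday or Tuesday or Thursday (gaps cycle 1, 2, 4, 1, 2, 4).
So the schedule is: every Monday, Tuesday and Thursday.
Next Tuesday: 1996-04-09.
The following Thursday is 1996-04-11.
The following Monday is 1996-04-15.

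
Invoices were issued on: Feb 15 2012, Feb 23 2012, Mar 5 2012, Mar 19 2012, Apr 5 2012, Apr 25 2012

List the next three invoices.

Intervals are 8, 11, 14, 17, 20 days — an arithmetic progression with common difference 3.
Next gap: 23 days. Apr 25 2012 + 23 days = May 18 2012.
Next gap: 26 days. May 18 2012 + 26 days = Jun 13 2012.
Next gap: 29 days. Jun 13 2012 + 29 days = Jul 12 2012.

May 18 2012, Jun 13 2012, Jul 12 2012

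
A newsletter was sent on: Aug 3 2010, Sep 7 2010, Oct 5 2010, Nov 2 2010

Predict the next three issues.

Dec 7 2010, Jan 4 2011, Feb 1 2011

All dates are Tuesdays, 35, 28, 28 days apart.
Specifically, the 1st Tuesday of each month.
1st Tuesday of December 2010: Dec 7 2010.
January 2011 — 1st Tuesday is Jan 4 2011.
1st Tuesday of February 2011: Feb 1 2011.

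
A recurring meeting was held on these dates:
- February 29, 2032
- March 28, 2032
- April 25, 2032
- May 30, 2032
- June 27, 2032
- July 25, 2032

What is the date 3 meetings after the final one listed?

All Sundays; the gaps (28, 28, 35, 28, 28) vary with month length.
This is the last Sunday of each month.
August 2032 ends with Sunday August 29, 2032.
Last Sunday of September 2032: September 26, 2032.
Last Sunday of October 2032: October 31, 2032.

October 31, 2032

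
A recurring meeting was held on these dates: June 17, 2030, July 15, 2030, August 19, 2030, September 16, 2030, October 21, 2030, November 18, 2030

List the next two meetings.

These are Mondays at 28- or 35-day spacing (28, 35, 28, 35, 28).
The pattern: 3rd Monday of the month.
December 2030 — 3rd Monday is December 16, 2030.
January 2031 — 3rd Monday is January 20, 2031.

December 16, 2030; January 20, 2031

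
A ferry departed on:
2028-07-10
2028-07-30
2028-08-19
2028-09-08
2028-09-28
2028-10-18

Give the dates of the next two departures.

The spacing is 20, 20, 20, 20, 20 days — always 20 days.
2028-10-18 + 20 days = 2028-11-07.
2028-11-07 + 20 days = 2028-11-27.

2028-11-07, 2028-11-27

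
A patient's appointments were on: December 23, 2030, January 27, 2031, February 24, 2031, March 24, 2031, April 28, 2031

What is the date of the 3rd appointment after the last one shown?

July 28, 2031

These are Mondays at 28- or 35-day spacing (35, 28, 28, 35).
The pattern: 4th Monday of the month.
May 2031 — 4th Monday is May 26, 2031.
June 2031 — 4th Monday is June 23, 2031.
July 2031 — 4th Monday is July 28, 2031.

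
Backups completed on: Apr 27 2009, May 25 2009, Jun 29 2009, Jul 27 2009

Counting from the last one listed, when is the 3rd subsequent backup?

Oct 26 2009

These are Mondays with 28, 35, 28-day gaps.
Each is the final Monday of its month — Jun 29 2009 is past the 28th, so '4th Monday' doesn't fit.
August 2009 ends with Monday Aug 31 2009.
September 2009 ends with Monday Sep 28 2009.
October 2009 ends with Monday Oct 26 2009.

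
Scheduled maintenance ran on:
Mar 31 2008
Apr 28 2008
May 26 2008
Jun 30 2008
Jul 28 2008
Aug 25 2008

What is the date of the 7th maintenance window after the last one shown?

These are Mondays with 28, 28, 35, 28, 28-day gaps.
Each is the final Monday of its month — Mar 31 2008 is past the 28th, so '4th Monday' doesn't fit.
September 2008 ends with Monday Sep 29 2008.
October 2008 ends with Monday Oct 27 2008.
November 2008 ends with Monday Nov 24 2008.
Last Monday of December 2008: Dec 29 2008.
Last Monday of January 2009: Jan 26 2009.
February 2009 ends with Monday Feb 23 2009.
March 2009 ends with Monday Mar 30 2009.

Mar 30 2009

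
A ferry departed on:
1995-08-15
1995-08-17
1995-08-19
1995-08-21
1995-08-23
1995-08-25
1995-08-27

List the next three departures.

1995-08-29, 1995-08-31, 1995-09-02

Every event comes 2 days after the last (2, 2, 2, 2, 2, 2).
1995-08-27 + 2 days = 1995-08-29.
1995-08-29 + 2 days = 1995-08-31.
1995-08-31 + 2 days = 1995-09-02.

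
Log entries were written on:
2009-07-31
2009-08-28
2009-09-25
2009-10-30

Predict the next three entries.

2009-11-27, 2009-12-25, 2010-01-29

All Fridays; the gaps (28, 28, 35) vary with month length.
This is the last Friday of each month.
November 2009 ends with Friday 2009-11-27.
December 2009 ends with Friday 2009-12-25.
January 2010 ends with Friday 2010-01-29.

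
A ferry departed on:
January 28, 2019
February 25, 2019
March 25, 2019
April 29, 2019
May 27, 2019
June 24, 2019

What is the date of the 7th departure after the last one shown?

All Mondays; the gaps (28, 28, 35, 28, 28) vary with month length.
This is the last Monday of each month.
Last Monday of July 2019: July 29, 2019.
Last Monday of August 2019: August 26, 2019.
Last Monday of September 2019: September 30, 2019.
Last Monday of October 2019: October 28, 2019.
November 2019 ends with Monday November 25, 2019.
Last Monday of December 2019: December 30, 2019.
Last Monday of January 2020: January 27, 2020.

January 27, 2020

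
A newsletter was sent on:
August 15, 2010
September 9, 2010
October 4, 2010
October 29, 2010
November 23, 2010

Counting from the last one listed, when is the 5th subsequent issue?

March 28, 2011

The spacing is 25, 25, 25, 25 days — always 25 days.
November 23, 2010 + 25 days = December 18, 2010.
December 18, 2010 + 25 days = January 12, 2011.
January 12, 2011 + 25 days = February 6, 2011.
February 6, 2011 + 25 days = March 3, 2011.
March 3, 2011 + 25 days = March 28, 2011.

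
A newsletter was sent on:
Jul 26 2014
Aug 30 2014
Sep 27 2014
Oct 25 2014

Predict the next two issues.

Nov 29 2014, Dec 27 2014

These are Saturdays with 35, 28, 28-day gaps.
Each is the final Saturday of its month — Aug 30 2014 is past the 28th, so '4th Saturday' doesn't fit.
Last Saturday of November 2014: Nov 29 2014.
December 2014 ends with Saturday Dec 27 2014.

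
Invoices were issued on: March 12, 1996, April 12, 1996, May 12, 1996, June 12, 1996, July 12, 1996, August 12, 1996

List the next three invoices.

The day-of-month is always 12 (31, 30, 31, 30, 31 days between events).
So this recurs on the 12th of each month.
Next: September 1996 → September 12, 1996.
Next: October 1996 → October 12, 1996.
Next: November 1996 → November 12, 1996.

September 12, 1996; October 12, 1996; November 12, 1996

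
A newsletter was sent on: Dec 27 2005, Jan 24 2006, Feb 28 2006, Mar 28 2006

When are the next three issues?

Apr 25 2006, May 23 2006, Jun 27 2006

These are Tuesdays at 28- or 35-day spacing (28, 35, 28).
The pattern: 4th Tuesday of the month.
April 2006 — 4th Tuesday is Apr 25 2006.
4th Tuesday of May 2006: May 23 2006.
June 2006 — 4th Tuesday is Jun 27 2006.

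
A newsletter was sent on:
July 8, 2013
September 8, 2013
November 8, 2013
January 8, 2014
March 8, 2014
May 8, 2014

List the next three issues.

July 8, 2014; September 8, 2014; November 8, 2014

Each date is the 8th; the gaps (62, 61, 61, 59, 61) track the month lengths.
The rule is the 8th of every 2 months.
Next: July 2014 → July 8, 2014.
September 2014: September 8, 2014.
November 2014: November 8, 2014.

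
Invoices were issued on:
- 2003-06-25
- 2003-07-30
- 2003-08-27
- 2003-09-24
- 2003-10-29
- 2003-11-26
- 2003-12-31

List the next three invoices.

All Wednesdays; the gaps (35, 28, 28, 35, 28, 35) vary with month length.
This is the last Wednesday of each month.
January 2004 ends with Wednesday 2004-01-28.
February 2004 ends with Wednesday 2004-02-25.
March 2004 ends with Wednesday 2004-03-31.

2004-01-28, 2004-02-25, 2004-03-31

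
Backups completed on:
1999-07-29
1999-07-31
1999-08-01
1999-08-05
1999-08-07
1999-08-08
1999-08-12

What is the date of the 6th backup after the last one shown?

The gap pattern 2, 1, 4, 2, 1, 4 repeats every 3 events.
These are the Thursdays, Saturdays and Sundays of each week.
The following Saturday is 1999-08-14.
Next Sunday: 1999-08-15.
Next Thursday: 1999-08-19.
Next Saturday: 1999-08-21.
The following Sunday is 1999-08-22.
The following Thursday is 1999-08-26.

1999-08-26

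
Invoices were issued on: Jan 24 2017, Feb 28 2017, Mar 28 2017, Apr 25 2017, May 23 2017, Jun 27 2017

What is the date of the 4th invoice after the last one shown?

These are Tuesdays at 28- or 35-day spacing (35, 28, 28, 28, 35).
The pattern: 4th Tuesday of the month.
July 2017 — 4th Tuesday is Jul 25 2017.
August 2017 — 4th Tuesday is Aug 22 2017.
September 2017 — 4th Tuesday is Sep 26 2017.
October 2017 — 4th Tuesday is Oct 24 2017.

Oct 24 2017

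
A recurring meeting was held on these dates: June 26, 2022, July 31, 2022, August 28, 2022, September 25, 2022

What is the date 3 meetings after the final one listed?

December 25, 2022

All Sundays; the gaps (35, 28, 28) vary with month length.
This is the last Sunday of each month.
October 2022 ends with Sunday October 30, 2022.
Last Sunday of November 2022: November 27, 2022.
Last Sunday of December 2022: December 25, 2022.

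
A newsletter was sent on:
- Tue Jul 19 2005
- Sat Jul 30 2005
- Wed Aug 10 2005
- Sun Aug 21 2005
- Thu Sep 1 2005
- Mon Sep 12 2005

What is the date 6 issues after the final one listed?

Thu Nov 17 2005

Gaps between consecutive events: 11, 11, 11, 11, 11 days — a constant 11-day interval.
Mon Sep 12 2005 + 11 days = Fri Sep 23 2005.
Fri Sep 23 2005 + 11 days = Tue Oct 4 2005.
Tue Oct 4 2005 + 11 days = Sat Oct 15 2005.
Sat Oct 15 2005 + 11 days = Wed Oct 26 2005.
Wed Oct 26 2005 + 11 days = Sun Nov 6 2005.
Sun Nov 6 2005 + 11 days = Thu Nov 17 2005.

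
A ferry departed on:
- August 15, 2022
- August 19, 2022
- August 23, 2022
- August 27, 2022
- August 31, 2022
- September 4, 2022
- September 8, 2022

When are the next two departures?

September 12, 2022; September 16, 2022

Every event comes 4 days after the last (4, 4, 4, 4, 4, 4).
September 8, 2022 + 4 days = September 12, 2022.
September 12, 2022 + 4 days = September 16, 2022.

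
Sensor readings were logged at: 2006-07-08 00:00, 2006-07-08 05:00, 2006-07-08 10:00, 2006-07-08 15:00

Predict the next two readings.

2006-07-08 20:00, 2006-07-09 01:00

Spacing: 5, 5, 5 h — constant 5 h.
2006-07-08 15:00 + 5 h = 2006-07-08 20:00.
2006-07-08 20:00 + 5 h = 2006-07-09 01:00.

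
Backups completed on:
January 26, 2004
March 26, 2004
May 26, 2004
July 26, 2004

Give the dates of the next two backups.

September 26, 2004; November 26, 2004

The day-of-month is always 26 (60, 61, 61 days between events).
So this recurs on the 26th of every 2 months.
Next: September 2004 → September 26, 2004.
Next: November 2004 → November 26, 2004.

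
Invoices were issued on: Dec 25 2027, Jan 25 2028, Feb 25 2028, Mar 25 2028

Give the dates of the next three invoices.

Apr 25 2028, May 25 2028, Jun 25 2028

The day-of-month is always 25 (31, 31, 29 days between events).
So this recurs on the 25th of each month.
Next: April 2028 → Apr 25 2028.
May 2028: May 25 2028.
Next: June 2028 → Jun 25 2028.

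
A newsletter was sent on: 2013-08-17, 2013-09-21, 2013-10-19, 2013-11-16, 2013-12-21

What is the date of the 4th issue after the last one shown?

2014-04-19

All dates are Saturdays, 35, 28, 28, 35 days apart.
Specifically, the 3rd Saturday of each month.
January 2014 — 3rd Saturday is 2014-01-18.
February 2014 — 3rd Saturday is 2014-02-15.
3rd Saturday of March 2014: 2014-03-15.
April 2014 — 3rd Saturday is 2014-04-19.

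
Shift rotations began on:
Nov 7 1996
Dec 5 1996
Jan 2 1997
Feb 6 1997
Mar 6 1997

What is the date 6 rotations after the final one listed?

Sep 4 1997

Gaps: 28, 28, 35, 28 days — a mix of 28 and 35. Every date is a Thursday.
Each is the 1st Thursday of its month.
April 1997 — 1st Thursday is Apr 3 1997.
1st Thursday of May 1997: May 1 1997.
1st Thursday of June 1997: Jun 5 1997.
July 1997 — 1st Thursday is Jul 3 1997.
August 1997 — 1st Thursday is Aug 7 1997.
1st Thursday of September 1997: Sep 4 1997.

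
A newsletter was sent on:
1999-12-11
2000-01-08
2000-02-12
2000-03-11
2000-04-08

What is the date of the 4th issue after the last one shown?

These are Saturdays at 28- or 35-day spacing (28, 35, 28, 28).
The pattern: 2nd Saturday of the month.
2nd Saturday of May 2000: 2000-05-13.
2nd Saturday of June 2000: 2000-06-10.
July 2000 — 2nd Saturday is 2000-07-08.
August 2000 — 2nd Saturday is 2000-08-12.

2000-08-12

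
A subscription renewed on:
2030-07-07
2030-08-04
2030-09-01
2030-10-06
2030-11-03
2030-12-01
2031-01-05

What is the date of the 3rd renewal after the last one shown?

All dates are Sundays, 28, 28, 35, 28, 28, 35 days apart.
Specifically, the 1st Sunday of each month.
February 2031 — 1st Sunday is 2031-02-02.
March 2031 — 1st Sunday is 2031-03-02.
1st Sunday of April 2031: 2031-04-06.

2031-04-06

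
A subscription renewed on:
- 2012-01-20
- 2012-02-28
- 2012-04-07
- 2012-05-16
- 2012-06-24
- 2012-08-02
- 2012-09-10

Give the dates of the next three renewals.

The spacing is 39, 39, 39, 39, 39, 39 days — always 39 days.
2012-09-10 + 39 days = 2012-10-19.
2012-10-19 + 39 days = 2012-11-27.
2012-11-27 + 39 days = 2013-01-05.

2012-10-19, 2012-11-27, 2013-01-05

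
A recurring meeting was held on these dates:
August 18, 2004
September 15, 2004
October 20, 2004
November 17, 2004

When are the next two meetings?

All dates are Wednesdays, 28, 35, 28 days apart.
Specifically, the 3rd Wednesday of each month.
December 2004 — 3rd Wednesday is December 15, 2004.
3rd Wednesday of January 2005: January 19, 2005.

December 15, 2004; January 19, 2005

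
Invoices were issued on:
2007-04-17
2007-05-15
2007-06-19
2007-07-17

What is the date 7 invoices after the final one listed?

All dates are Tuesdays, 28, 35, 28 days apart.
Specifically, the 3rd Tuesday of each month.
August 2007 — 3rd Tuesday is 2007-08-21.
September 2007 — 3rd Tuesday is 2007-09-18.
October 2007 — 3rd Tuesday is 2007-10-16.
November 2007 — 3rd Tuesday is 2007-11-20.
3rd Tuesday of December 2007: 2007-12-18.
January 2008 — 3rd Tuesday is 2008-01-15.
3rd Tuesday of February 2008: 2008-02-19.

2008-02-19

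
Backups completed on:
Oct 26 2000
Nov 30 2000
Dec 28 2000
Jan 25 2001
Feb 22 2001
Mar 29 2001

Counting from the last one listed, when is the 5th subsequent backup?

All Thursdays; the gaps (35, 28, 28, 28, 35) vary with month length.
This is the last Thursday of each month.
Last Thursday of April 2001: Apr 26 2001.
Last Thursday of May 2001: May 31 2001.
Last Thursday of June 2001: Jun 28 2001.
July 2001 ends with Thursday Jul 26 2001.
Last Thursday of August 2001: Aug 30 2001.

Aug 30 2001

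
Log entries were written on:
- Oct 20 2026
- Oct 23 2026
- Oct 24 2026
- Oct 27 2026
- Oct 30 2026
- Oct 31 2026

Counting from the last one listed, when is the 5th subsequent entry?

Nov 13 2026

The gap pattern 3, 1, 3, 3, 1 repeats every 3 events.
These are the Tuesdays, Fridays and Saturdays of each week.
Next Tuesday: Nov 3 2026.
Next Friday: Nov 6 2026.
The following Saturday is Nov 7 2026.
The following Tuesday is Nov 10 2026.
Next Friday: Nov 13 2026.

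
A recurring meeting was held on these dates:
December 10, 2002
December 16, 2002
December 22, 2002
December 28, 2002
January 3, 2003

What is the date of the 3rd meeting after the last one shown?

Every event comes 6 days after the last (6, 6, 6, 6).
January 3, 2003 + 6 days = January 9, 2003.
January 9, 2003 + 6 days = January 15, 2003.
January 15, 2003 + 6 days = January 21, 2003.

January 21, 2003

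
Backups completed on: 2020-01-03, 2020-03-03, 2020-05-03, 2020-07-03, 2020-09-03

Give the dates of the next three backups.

Each date is the 3rd; the gaps (60, 61, 61, 62) track the month lengths.
The rule is the 3rd of every 2 months.
November 2020: 2020-11-03.
Next: January 2021 → 2021-01-03.
Next: March 2021 → 2021-03-03.

2020-11-03, 2021-01-03, 2021-03-03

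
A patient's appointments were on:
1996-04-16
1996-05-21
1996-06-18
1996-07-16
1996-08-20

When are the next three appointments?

1996-09-17, 1996-10-15, 1996-11-19

Gaps: 35, 28, 28, 35 days — a mix of 28 and 35. Every date is a Tuesday.
Each is the 3rd Tuesday of its month.
September 1996 — 3rd Tuesday is 1996-09-17.
3rd Tuesday of October 1996: 1996-10-15.
November 1996 — 3rd Tuesday is 1996-11-19.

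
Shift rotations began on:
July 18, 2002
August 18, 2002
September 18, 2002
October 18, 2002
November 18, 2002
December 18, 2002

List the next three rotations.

January 18, 2003; February 18, 2003; March 18, 2003

Each date is the 18th; the gaps (31, 31, 30, 31, 30) track the month lengths.
The rule is the 18th of each month.
Next: January 2003 → January 18, 2003.
February 2003: February 18, 2003.
Next: March 2003 → March 18, 2003.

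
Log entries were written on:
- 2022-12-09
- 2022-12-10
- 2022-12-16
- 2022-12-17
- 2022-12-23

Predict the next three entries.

The gap pattern 1, 6, 1, 6 repeats every 2 events.
These are the Fridays and Saturdays of each week.
The following Saturday is 2022-12-24.
Next Friday: 2022-12-30.
The following Saturday is 2022-12-31.

2022-12-24, 2022-12-30, 2022-12-31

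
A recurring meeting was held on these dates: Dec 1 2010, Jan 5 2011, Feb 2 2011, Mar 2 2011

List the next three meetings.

Gaps: 35, 28, 28 days — a mix of 28 and 35. Every date is a Wednesday.
Each is the 1st Wednesday of its month.
April 2011 — 1st Wednesday is Apr 6 2011.
May 2011 — 1st Wednesday is May 4 2011.
1st Wednesday of June 2011: Jun 1 2011.

Apr 6 2011, May 4 2011, Jun 1 2011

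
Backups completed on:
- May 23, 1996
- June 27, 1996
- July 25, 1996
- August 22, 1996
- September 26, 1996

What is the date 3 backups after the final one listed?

December 26, 1996

All dates are Thursdays, 35, 28, 28, 35 days apart.
Specifically, the 4th Thursday of each month.
October 1996 — 4th Thursday is October 24, 1996.
November 1996 — 4th Thursday is November 28, 1996.
4th Thursday of December 1996: December 26, 1996.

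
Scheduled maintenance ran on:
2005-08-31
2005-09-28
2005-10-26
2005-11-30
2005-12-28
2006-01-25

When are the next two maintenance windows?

2006-02-22, 2006-03-29

These are Wednesdays with 28, 28, 35, 28, 28-day gaps.
Each is the final Wednesday of its month — 2005-08-31 is past the 28th, so '4th Wednesday' doesn't fit.
Last Wednesday of February 2006: 2006-02-22.
Last Wednesday of March 2006: 2006-03-29.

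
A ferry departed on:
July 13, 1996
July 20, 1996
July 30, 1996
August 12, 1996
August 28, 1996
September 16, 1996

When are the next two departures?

The spacing grows by 3 each time: 7, 10, 13, 16, 19 days.
Next gap: 22 days. September 16, 1996 + 22 days = October 8, 1996.
Next gap: 25 days. October 8, 1996 + 25 days = November 2, 1996.

October 8, 1996; November 2, 1996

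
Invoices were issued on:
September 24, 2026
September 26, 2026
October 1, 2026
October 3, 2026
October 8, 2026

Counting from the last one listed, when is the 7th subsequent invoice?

October 31, 2026

Gaps: 2, 5, 2, 5 days — not constant, but cyclic with period 2.
The events fall on every Thursday and Saturday.
The following Saturday is October 10, 2026.
The following Thursday is October 15, 2026.
Next Saturday: October 17, 2026.
The following Thursday is October 22, 2026.
The following Saturday is October 24, 2026.
Next Thursday: October 29, 2026.
Next Saturday: October 31, 2026.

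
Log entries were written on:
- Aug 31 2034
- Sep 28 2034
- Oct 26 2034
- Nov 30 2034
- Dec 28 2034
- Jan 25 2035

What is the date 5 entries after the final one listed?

All Thursdays; the gaps (28, 28, 35, 28, 28) vary with month length.
This is the last Thursday of each month.
Last Thursday of February 2035: Feb 22 2035.
March 2035 ends with Thursday Mar 29 2035.
April 2035 ends with Thursday Apr 26 2035.
May 2035 ends with Thursday May 31 2035.
Last Thursday of June 2035: Jun 28 2035.

Jun 28 2035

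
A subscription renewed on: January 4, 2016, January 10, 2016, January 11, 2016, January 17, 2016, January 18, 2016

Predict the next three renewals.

Gaps: 6, 1, 6, 1 days — not constant, but cyclic with period 2.
The events fall on every Monday and Sunday.
The following Sunday is January 24, 2016.
Next Monday: January 25, 2016.
The following Sunday is January 31, 2016.

January 24, 2016; January 25, 2016; January 31, 2016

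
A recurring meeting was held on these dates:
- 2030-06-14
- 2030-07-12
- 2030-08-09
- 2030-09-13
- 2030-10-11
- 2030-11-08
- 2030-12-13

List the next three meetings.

2031-01-10, 2031-02-14, 2031-03-14

All dates are Fridays, 28, 28, 35, 28, 28, 35 days apart.
Specifically, the 2nd Friday of each month.
January 2031 — 2nd Friday is 2031-01-10.
2nd Friday of February 2031: 2031-02-14.
2nd Friday of March 2031: 2031-03-14.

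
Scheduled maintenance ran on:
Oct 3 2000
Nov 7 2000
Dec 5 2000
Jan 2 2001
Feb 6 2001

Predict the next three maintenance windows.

Mar 6 2001, Apr 3 2001, May 1 2001

All dates are Tuesdays, 35, 28, 28, 35 days apart.
Specifically, the 1st Tuesday of each month.
March 2001 — 1st Tuesday is Mar 6 2001.
April 2001 — 1st Tuesday is Apr 3 2001.
1st Tuesday of May 2001: May 1 2001.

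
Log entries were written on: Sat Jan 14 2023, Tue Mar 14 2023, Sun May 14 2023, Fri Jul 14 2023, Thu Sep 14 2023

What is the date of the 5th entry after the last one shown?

Gaps: 59, 61, 61, 62 days — not constant. Every event is on the 14th of the month.
Pattern: the 14th of every 2 months.
Next: November 2023 → Tue Nov 14 2023.
January 2024: Sun Jan 14 2024.
March 2024: Thu Mar 14 2024.
Next: May 2024 → Tue May 14 2024.
July 2024: Sun Jul 14 2024.

Sun Jul 14 2024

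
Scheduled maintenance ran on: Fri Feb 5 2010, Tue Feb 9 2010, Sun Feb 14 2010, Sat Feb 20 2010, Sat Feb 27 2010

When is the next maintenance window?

Sun Mar 7 2010

Intervals are 4, 5, 6, 7 days — an arithmetic progression with common difference 1.
Next gap: 8 days. Sat Feb 27 2010 + 8 days = Sun Mar 7 2010.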